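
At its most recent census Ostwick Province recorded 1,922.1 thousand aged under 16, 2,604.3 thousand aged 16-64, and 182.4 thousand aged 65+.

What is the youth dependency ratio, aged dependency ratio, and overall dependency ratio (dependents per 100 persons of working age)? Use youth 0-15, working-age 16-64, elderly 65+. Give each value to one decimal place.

Youth dependency ratio: 73.8
Old-age dependency ratio: 7.0
Total dependency ratio: 80.8

Youth dependency ratio = 1,922.1 / 2,604.3 × 100 = 73.8
Old-age dependency ratio = 182.4 / 2,604.3 × 100 = 7.0
Total dependency ratio = (1,922.1 + 182.4) / 2,604.3 × 100 = 2,104.5 / 2,604.3 × 100 = 80.8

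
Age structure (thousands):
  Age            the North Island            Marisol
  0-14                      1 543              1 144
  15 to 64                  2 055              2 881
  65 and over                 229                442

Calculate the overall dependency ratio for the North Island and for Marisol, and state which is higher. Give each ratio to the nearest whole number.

the North Island: (1 543 + 229) / 2 055 × 100 = 1 772 / 2 055 × 100 = 86
Marisol: (1 144 + 442) / 2 881 × 100 = 1 586 / 2 881 × 100 = 55

the North Island: 86
Marisol: 55
Higher: the North Island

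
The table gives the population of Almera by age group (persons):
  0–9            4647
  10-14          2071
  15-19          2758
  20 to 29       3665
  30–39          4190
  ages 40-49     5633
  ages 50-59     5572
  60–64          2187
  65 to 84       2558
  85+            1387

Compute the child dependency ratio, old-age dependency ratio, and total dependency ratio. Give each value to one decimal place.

0–14: 4647 + 2071 = 6718
15–64: 2758 + 3665 + 4190 + 5633 + 5572 + 2187 = 24005
65+: 2558 + 1387 = 3945
Youth dependency ratio = 6718 / 24005 × 100 = 28.0
Old-age dependency ratio = 3945 / 24005 × 100 = 16.4
Total dependency ratio = (6718 + 3945) / 24005 × 100 = 10663 / 24005 × 100 = 44.4

Youth dependency ratio: 28.0
Old-age dependency ratio: 16.4
Total dependency ratio: 44.4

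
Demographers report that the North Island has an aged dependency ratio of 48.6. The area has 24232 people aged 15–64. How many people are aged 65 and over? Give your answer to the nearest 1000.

Aged 65 and over: 12000

Old-age dependency ratio = elderly / working-age × 100
48.6 = E / 24232 × 100
⇒ 12000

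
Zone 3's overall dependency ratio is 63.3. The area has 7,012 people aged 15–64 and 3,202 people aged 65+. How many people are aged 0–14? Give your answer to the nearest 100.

Aged 0–14: 1,200

Total dependency ratio = (youth + elderly) / working-age × 100
63.3 = (Y + 3,202) / 7,012 × 100
⇒ 1,200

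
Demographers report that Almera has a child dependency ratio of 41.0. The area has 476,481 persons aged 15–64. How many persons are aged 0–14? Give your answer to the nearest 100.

Youth dependency ratio = youth / working-age × 100
41.0 = Y / 476,481 × 100
⇒ 195,400

Aged 0–14: 195,400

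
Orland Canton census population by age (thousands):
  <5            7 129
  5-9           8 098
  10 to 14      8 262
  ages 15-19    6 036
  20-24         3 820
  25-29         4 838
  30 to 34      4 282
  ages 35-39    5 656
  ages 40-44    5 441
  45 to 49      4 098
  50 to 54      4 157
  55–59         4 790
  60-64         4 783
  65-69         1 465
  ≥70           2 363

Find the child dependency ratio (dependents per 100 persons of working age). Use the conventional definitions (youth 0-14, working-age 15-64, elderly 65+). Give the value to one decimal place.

0–14: 7 129 + 8 098 + 8 262 = 23 489
15–64: 6 036 + 3 820 + 4 838 + 4 282 + 5 656 + 5 441 + 4 098 + 4 157 + 4 790 + 4 783 = 47 901
65+: 1 465 + 2 363 = 3 828
Youth dependency ratio = 23 489 / 47 901 × 100 = 49.0

Youth dependency ratio: 49.0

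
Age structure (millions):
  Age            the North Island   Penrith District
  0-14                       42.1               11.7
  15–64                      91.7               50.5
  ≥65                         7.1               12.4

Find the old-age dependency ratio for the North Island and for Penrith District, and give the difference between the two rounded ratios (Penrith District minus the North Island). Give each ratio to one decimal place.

the North Island: 7.7
Penrith District: 24.6
Difference: +16.9

the North Island: 7.1 / 91.7 × 100 = 7.7
Penrith District: 12.4 / 50.5 × 100 = 24.6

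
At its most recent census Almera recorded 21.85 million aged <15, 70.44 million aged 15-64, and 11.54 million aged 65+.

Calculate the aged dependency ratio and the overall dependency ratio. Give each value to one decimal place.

Old-age dependency ratio = 11.54 / 70.44 × 100 = 16.4
Total dependency ratio = (21.85 + 11.54) / 70.44 × 100 = 33.39 / 70.44 × 100 = 47.4

Old-age dependency ratio: 16.4
Total dependency ratio: 47.4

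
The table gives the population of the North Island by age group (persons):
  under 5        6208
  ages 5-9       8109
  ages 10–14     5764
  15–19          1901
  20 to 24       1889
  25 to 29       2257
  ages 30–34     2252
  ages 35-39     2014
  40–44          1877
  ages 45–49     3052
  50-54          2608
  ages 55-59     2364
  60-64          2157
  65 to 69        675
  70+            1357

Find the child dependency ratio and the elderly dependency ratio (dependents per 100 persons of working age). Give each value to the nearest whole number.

0–14: 6208 + 8109 + 5764 = 20081
15–64: 1901 + 1889 + 2257 + 2252 + 2014 + 1877 + 3052 + 2608 + 2364 + 2157 = 22371
65+: 675 + 1357 = 2032
Youth dependency ratio = 20081 / 22371 × 100 = 90
Old-age dependency ratio = 2032 / 22371 × 100 = 9

Youth dependency ratio: 90
Old-age dependency ratio: 9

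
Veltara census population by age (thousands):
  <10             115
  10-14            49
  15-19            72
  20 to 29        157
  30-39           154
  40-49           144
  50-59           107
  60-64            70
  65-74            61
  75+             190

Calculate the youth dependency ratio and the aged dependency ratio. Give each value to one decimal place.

Youth dependency ratio: 23.3
Old-age dependency ratio: 35.7

0–14: 115 + 49 = 164
15–64: 72 + 157 + 154 + 144 + 107 + 70 = 704
65+: 61 + 190 = 251
Youth dependency ratio = 164 / 704 × 100 = 23.3
Old-age dependency ratio = 251 / 704 × 100 = 35.7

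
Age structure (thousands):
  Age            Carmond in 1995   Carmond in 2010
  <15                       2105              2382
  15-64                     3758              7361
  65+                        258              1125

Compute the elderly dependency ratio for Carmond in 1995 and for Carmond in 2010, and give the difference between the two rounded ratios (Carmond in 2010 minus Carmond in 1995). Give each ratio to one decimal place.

Carmond in 1995: 6.9
Carmond in 2010: 15.3
Difference: +8.4

Carmond in 1995: 258 / 3758 × 100 = 6.9
Carmond in 2010: 1125 / 7361 × 100 = 15.3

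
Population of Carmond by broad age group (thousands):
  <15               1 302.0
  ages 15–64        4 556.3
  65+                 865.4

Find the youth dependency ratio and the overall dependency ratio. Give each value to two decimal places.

Youth dependency ratio = 1 302.0 / 4 556.3 × 100 = 28.58
Total dependency ratio = (1 302.0 + 865.4) / 4 556.3 × 100 = 2 167.4 / 4 556.3 × 100 = 47.57

Youth dependency ratio: 28.58
Total dependency ratio: 47.57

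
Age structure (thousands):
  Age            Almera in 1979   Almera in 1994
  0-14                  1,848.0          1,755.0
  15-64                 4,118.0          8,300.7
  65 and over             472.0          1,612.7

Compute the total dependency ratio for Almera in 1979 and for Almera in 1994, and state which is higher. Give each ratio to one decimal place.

Almera in 1979: (1,848.0 + 472.0) / 4,118.0 × 100 = 2,320.0 / 4,118.0 × 100 = 56.3
Almera in 1994: (1,755.0 + 1,612.7) / 8,300.7 × 100 = 3,367.7 / 8,300.7 × 100 = 40.6

Almera in 1979: 56.3
Almera in 1994: 40.6
Higher: Almera in 1979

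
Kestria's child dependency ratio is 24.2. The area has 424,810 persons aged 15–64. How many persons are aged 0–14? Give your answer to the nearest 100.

Youth dependency ratio = youth / working-age × 100
24.2 = Y / 424,810 × 100
⇒ 102,800

Aged 0–14: 102,800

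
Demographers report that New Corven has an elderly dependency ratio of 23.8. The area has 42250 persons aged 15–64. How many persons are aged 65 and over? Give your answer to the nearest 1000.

Aged 65 and over: 10000

Old-age dependency ratio = elderly / working-age × 100
23.8 = E / 42250 × 100
⇒ 10000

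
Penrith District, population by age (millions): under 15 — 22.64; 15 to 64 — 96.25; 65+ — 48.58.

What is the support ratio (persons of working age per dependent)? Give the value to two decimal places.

Support ratio: 1.35

Support ratio = 96.25 / (22.64 + 48.58) = 96.25 / 71.22 = 1.35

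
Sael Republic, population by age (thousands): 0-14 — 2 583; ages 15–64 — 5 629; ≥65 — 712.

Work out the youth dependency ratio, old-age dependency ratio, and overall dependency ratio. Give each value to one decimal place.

Youth dependency ratio = 2 583 / 5 629 × 100 = 45.9
Old-age dependency ratio = 712 / 5 629 × 100 = 12.6
Total dependency ratio = (2 583 + 712) / 5 629 × 100 = 3 295 / 5 629 × 100 = 58.5

Youth dependency ratio: 45.9
Old-age dependency ratio: 12.6
Total dependency ratio: 58.5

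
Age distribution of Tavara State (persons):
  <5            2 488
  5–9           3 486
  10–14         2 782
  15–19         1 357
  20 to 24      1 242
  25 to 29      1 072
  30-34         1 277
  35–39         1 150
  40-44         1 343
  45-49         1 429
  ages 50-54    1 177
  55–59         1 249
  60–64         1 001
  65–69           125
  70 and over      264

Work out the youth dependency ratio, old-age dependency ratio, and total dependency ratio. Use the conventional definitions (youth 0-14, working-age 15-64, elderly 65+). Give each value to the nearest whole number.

0–14: 2 488 + 3 486 + 2 782 = 8 756
15–64: 1 357 + 1 242 + 1 072 + 1 277 + 1 150 + 1 343 + 1 429 + 1 177 + 1 249 + 1 001 = 12 297
65+: 125 + 264 = 389
Youth dependency ratio = 8 756 / 12 297 × 100 = 71
Old-age dependency ratio = 389 / 12 297 × 100 = 3
Total dependency ratio = (8 756 + 389) / 12 297 × 100 = 9 145 / 12 297 × 100 = 74

Youth dependency ratio: 71
Old-age dependency ratio: 3
Total dependency ratio: 74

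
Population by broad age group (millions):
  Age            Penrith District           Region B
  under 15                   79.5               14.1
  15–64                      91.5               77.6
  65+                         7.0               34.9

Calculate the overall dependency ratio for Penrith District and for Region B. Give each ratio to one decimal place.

Penrith District: 94.5
Region B: 63.1

Penrith District: (79.5 + 7.0) / 91.5 × 100 = 86.5 / 91.5 × 100 = 94.5
Region B: (14.1 + 34.9) / 77.6 × 100 = 49.0 / 77.6 × 100 = 63.1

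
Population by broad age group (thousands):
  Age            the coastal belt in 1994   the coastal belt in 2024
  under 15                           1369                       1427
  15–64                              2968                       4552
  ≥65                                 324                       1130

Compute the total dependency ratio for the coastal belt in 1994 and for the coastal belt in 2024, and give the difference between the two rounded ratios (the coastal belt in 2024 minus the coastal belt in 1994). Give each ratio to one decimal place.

the coastal belt in 1994: (1369 + 324) / 2968 × 100 = 1693 / 2968 × 100 = 57.0
the coastal belt in 2024: (1427 + 1130) / 4552 × 100 = 2557 / 4552 × 100 = 56.2

the coastal belt in 1994: 57.0
the coastal belt in 2024: 56.2
Difference: -0.8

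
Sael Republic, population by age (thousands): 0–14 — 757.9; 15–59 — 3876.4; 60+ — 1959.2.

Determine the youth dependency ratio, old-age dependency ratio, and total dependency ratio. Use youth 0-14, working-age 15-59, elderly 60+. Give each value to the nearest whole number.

Youth dependency ratio: 20
Old-age dependency ratio: 51
Total dependency ratio: 70

Youth dependency ratio = 757.9 / 3876.4 × 100 = 20
Old-age dependency ratio = 1959.2 / 3876.4 × 100 = 51
Total dependency ratio = (757.9 + 1959.2) / 3876.4 × 100 = 2717.1 / 3876.4 × 100 = 70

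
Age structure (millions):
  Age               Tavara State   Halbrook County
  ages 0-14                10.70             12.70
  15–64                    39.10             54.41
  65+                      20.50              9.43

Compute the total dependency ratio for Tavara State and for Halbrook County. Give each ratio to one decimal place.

Tavara State: 79.8
Halbrook County: 40.7

Tavara State: (10.70 + 20.50) / 39.10 × 100 = 31.20 / 39.10 × 100 = 79.8
Halbrook County: (12.70 + 9.43) / 54.41 × 100 = 22.13 / 54.41 × 100 = 40.7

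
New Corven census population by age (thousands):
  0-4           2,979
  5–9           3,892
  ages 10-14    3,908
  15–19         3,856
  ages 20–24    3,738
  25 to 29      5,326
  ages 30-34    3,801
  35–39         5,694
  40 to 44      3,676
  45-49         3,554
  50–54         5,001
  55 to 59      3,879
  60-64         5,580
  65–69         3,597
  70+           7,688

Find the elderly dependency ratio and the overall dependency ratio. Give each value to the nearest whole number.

0–14: 2,979 + 3,892 + 3,908 = 10,779
15–64: 3,856 + 3,738 + 5,326 + 3,801 + 5,694 + 3,676 + 3,554 + 5,001 + 3,879 + 5,580 = 44,105
65+: 3,597 + 7,688 = 11,285
Old-age dependency ratio = 11,285 / 44,105 × 100 = 26
Total dependency ratio = (10,779 + 11,285) / 44,105 × 100 = 22,064 / 44,105 × 100 = 50

Old-age dependency ratio: 26
Total dependency ratio: 50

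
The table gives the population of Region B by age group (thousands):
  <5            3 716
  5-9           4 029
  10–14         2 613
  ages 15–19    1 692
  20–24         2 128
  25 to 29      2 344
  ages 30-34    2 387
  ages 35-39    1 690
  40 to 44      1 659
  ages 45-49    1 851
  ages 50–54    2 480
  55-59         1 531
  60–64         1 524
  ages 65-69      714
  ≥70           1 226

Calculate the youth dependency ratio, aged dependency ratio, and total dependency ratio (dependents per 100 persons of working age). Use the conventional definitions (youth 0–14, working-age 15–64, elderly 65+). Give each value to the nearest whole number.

0–14: 3 716 + 4 029 + 2 613 = 10 358
15–64: 1 692 + 2 128 + 2 344 + 2 387 + 1 690 + 1 659 + 1 851 + 2 480 + 1 531 + 1 524 = 19 286
65+: 714 + 1 226 = 1 940
Youth dependency ratio = 10 358 / 19 286 × 100 = 54
Old-age dependency ratio = 1 940 / 19 286 × 100 = 10
Total dependency ratio = (10 358 + 1 940) / 19 286 × 100 = 12 298 / 19 286 × 100 = 64

Youth dependency ratio: 54
Old-age dependency ratio: 10
Total dependency ratio: 64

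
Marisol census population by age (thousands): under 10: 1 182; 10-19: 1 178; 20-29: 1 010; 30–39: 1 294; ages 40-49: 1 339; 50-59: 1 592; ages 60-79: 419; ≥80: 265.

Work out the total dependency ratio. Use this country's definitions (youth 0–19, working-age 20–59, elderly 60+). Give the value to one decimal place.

0–19: 1 182 + 1 178 = 2 360
20–59: 1 010 + 1 294 + 1 339 + 1 592 = 5 235
60+: 419 + 265 = 684
Total dependency ratio = (2 360 + 684) / 5 235 × 100 = 3 044 / 5 235 × 100 = 58.1

Total dependency ratio: 58.1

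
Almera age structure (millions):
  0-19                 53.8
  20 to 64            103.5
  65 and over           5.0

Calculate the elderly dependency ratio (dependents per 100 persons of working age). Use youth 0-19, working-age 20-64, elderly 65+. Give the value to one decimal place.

Old-age dependency ratio = 5.0 / 103.5 × 100 = 4.8

Old-age dependency ratio: 4.8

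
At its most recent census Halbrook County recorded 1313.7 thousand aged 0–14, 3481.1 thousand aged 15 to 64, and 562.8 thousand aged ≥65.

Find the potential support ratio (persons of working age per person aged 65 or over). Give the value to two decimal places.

Potential support ratio: 6.19

Potential support ratio = 3481.1 / 562.8 = 6.19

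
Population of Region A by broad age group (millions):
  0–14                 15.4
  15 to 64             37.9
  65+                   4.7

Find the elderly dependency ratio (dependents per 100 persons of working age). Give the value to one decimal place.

Old-age dependency ratio: 12.4

Old-age dependency ratio = 4.7 / 37.9 × 100 = 12.4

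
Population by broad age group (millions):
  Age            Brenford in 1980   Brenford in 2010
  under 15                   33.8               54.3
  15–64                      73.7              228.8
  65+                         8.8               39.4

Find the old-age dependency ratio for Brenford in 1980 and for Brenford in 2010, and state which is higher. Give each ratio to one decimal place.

Brenford in 1980: 8.8 / 73.7 × 100 = 11.9
Brenford in 2010: 39.4 / 228.8 × 100 = 17.2

Brenford in 1980: 11.9
Brenford in 2010: 17.2
Higher: Brenford in 2010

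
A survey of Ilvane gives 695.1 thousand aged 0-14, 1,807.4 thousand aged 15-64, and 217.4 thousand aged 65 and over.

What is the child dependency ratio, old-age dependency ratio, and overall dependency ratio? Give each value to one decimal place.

Youth dependency ratio: 38.5
Old-age dependency ratio: 12.0
Total dependency ratio: 50.5

Youth dependency ratio = 695.1 / 1,807.4 × 100 = 38.5
Old-age dependency ratio = 217.4 / 1,807.4 × 100 = 12.0
Total dependency ratio = (695.1 + 217.4) / 1,807.4 × 100 = 912.5 / 1,807.4 × 100 = 50.5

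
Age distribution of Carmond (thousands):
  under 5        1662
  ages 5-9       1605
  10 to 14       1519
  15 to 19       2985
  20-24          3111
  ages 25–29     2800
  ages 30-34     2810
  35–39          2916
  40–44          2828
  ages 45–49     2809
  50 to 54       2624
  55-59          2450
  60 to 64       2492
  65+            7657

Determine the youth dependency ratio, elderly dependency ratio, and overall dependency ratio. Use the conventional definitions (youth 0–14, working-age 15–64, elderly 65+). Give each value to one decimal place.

Youth dependency ratio: 17.2
Old-age dependency ratio: 27.5
Total dependency ratio: 44.7

0–14: 1662 + 1605 + 1519 = 4786
15–64: 2985 + 3111 + 2800 + 2810 + 2916 + 2828 + 2809 + 2624 + 2450 + 2492 = 27825
65+: 7657
Youth dependency ratio = 4786 / 27825 × 100 = 17.2
Old-age dependency ratio = 7657 / 27825 × 100 = 27.5
Total dependency ratio = (4786 + 7657) / 27825 × 100 = 12443 / 27825 × 100 = 44.7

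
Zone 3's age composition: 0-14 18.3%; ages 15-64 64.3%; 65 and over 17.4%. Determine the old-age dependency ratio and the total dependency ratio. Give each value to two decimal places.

Old-age dependency ratio: 27.06
Total dependency ratio: 55.52

Old-age dependency ratio = 17.4 / 64.3 × 100 = 27.06
Total dependency ratio = (18.3 + 17.4) / 64.3 × 100 = 35.7 / 64.3 × 100 = 55.52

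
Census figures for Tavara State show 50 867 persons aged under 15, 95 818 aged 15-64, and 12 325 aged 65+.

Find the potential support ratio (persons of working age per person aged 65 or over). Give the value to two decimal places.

Potential support ratio = 95 818 / 12 325 = 7.77

Potential support ratio: 7.77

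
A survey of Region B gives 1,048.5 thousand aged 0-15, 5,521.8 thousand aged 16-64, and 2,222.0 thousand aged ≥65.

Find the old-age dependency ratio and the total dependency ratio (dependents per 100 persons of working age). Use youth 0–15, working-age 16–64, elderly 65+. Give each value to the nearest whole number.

Old-age dependency ratio: 40
Total dependency ratio: 59

Old-age dependency ratio = 2,222.0 / 5,521.8 × 100 = 40
Total dependency ratio = (1,048.5 + 2,222.0) / 5,521.8 × 100 = 3,270.5 / 5,521.8 × 100 = 59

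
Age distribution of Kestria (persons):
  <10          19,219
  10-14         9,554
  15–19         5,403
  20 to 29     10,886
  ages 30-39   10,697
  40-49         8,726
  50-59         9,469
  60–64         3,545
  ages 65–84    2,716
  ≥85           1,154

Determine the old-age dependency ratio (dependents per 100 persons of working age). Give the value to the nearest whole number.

Old-age dependency ratio: 8

0–14: 19,219 + 9,554 = 28,773
15–64: 5,403 + 10,886 + 10,697 + 8,726 + 9,469 + 3,545 = 48,726
65+: 2,716 + 1,154 = 3,870
Old-age dependency ratio = 3,870 / 48,726 × 100 = 8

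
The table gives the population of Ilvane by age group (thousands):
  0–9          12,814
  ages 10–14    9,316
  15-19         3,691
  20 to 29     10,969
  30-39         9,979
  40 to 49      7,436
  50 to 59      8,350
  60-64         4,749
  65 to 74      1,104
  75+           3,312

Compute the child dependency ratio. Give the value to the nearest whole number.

Youth dependency ratio: 49

0–14: 12,814 + 9,316 = 22,130
15–64: 3,691 + 10,969 + 9,979 + 7,436 + 8,350 + 4,749 = 45,174
65+: 1,104 + 3,312 = 4,416
Youth dependency ratio = 22,130 / 45,174 × 100 = 49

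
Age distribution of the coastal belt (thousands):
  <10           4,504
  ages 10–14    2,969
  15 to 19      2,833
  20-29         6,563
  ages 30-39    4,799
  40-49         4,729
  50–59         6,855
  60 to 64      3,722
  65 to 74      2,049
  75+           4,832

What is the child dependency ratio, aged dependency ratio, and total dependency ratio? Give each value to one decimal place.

Youth dependency ratio: 25.3
Old-age dependency ratio: 23.3
Total dependency ratio: 48.7

0–14: 4,504 + 2,969 = 7,473
15–64: 2,833 + 6,563 + 4,799 + 4,729 + 6,855 + 3,722 = 29,501
65+: 2,049 + 4,832 = 6,881
Youth dependency ratio = 7,473 / 29,501 × 100 = 25.3
Old-age dependency ratio = 6,881 / 29,501 × 100 = 23.3
Total dependency ratio = (7,473 + 6,881) / 29,501 × 100 = 14,354 / 29,501 × 100 = 48.7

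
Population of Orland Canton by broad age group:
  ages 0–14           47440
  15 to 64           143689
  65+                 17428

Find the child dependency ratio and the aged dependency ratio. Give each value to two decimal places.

Youth dependency ratio: 33.02
Old-age dependency ratio: 12.13

Youth dependency ratio = 47440 / 143689 × 100 = 33.02
Old-age dependency ratio = 17428 / 143689 × 100 = 12.13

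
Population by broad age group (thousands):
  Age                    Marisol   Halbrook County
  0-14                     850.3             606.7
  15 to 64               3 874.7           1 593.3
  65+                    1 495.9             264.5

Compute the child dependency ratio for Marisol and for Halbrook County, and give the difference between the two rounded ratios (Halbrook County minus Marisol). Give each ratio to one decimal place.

Marisol: 850.3 / 3 874.7 × 100 = 21.9
Halbrook County: 606.7 / 1 593.3 × 100 = 38.1

Marisol: 21.9
Halbrook County: 38.1
Difference: +16.2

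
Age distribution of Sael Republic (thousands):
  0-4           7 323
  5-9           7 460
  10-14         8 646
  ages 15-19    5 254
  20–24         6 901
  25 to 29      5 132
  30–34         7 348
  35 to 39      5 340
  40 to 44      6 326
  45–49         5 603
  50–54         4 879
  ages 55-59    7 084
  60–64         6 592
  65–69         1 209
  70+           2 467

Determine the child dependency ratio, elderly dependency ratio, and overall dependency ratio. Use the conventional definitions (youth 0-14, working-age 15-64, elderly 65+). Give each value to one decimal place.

0–14: 7 323 + 7 460 + 8 646 = 23 429
15–64: 5 254 + 6 901 + 5 132 + 7 348 + 5 340 + 6 326 + 5 603 + 4 879 + 7 084 + 6 592 = 60 459
65+: 1 209 + 2 467 = 3 676
Youth dependency ratio = 23 429 / 60 459 × 100 = 38.8
Old-age dependency ratio = 3 676 / 60 459 × 100 = 6.1
Total dependency ratio = (23 429 + 3 676) / 60 459 × 100 = 27 105 / 60 459 × 100 = 44.8

Youth dependency ratio: 38.8
Old-age dependency ratio: 6.1
Total dependency ratio: 44.8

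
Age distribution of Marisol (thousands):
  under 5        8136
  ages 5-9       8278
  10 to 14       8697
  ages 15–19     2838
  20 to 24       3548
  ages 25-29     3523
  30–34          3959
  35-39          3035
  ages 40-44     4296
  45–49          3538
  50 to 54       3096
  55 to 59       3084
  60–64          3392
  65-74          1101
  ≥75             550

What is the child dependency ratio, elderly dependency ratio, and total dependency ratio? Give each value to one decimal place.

0–14: 8136 + 8278 + 8697 = 25111
15–64: 2838 + 3548 + 3523 + 3959 + 3035 + 4296 + 3538 + 3096 + 3084 + 3392 = 34309
65+: 1101 + 550 = 1651
Youth dependency ratio = 25111 / 34309 × 100 = 73.2
Old-age dependency ratio = 1651 / 34309 × 100 = 4.8
Total dependency ratio = (25111 + 1651) / 34309 × 100 = 26762 / 34309 × 100 = 78.0

Youth dependency ratio: 73.2
Old-age dependency ratio: 4.8
Total dependency ratio: 78.0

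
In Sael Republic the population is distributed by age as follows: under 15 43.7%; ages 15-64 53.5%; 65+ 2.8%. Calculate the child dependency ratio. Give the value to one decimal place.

Youth dependency ratio = 43.7 / 53.5 × 100 = 81.7

Youth dependency ratio: 81.7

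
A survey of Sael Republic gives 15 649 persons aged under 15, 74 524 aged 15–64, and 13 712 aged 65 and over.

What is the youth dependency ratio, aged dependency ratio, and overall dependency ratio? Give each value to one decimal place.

Youth dependency ratio: 21.0
Old-age dependency ratio: 18.4
Total dependency ratio: 39.4

Youth dependency ratio = 15 649 / 74 524 × 100 = 21.0
Old-age dependency ratio = 13 712 / 74 524 × 100 = 18.4
Total dependency ratio = (15 649 + 13 712) / 74 524 × 100 = 29 361 / 74 524 × 100 = 39.4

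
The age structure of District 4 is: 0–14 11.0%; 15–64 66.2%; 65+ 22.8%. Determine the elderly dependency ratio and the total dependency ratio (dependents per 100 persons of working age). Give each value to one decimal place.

Old-age dependency ratio = 22.8 / 66.2 × 100 = 34.4
Total dependency ratio = (11.0 + 22.8) / 66.2 × 100 = 33.8 / 66.2 × 100 = 51.1

Old-age dependency ratio: 34.4
Total dependency ratio: 51.1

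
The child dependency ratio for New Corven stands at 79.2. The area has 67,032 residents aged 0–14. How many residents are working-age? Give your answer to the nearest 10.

Working-age: 84,640

Youth dependency ratio = youth / working-age × 100
79.2 = 67,032 / W × 100
⇒ 84,640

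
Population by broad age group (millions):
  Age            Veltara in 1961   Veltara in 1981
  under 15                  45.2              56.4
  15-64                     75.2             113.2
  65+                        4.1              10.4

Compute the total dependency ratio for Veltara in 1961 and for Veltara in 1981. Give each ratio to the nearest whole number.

Veltara in 1961: 66
Veltara in 1981: 59

Veltara in 1961: (45.2 + 4.1) / 75.2 × 100 = 49.3 / 75.2 × 100 = 66
Veltara in 1981: (56.4 + 10.4) / 113.2 × 100 = 66.8 / 113.2 × 100 = 59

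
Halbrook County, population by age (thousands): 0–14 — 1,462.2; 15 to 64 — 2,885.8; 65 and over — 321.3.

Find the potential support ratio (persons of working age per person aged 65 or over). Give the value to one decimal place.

Potential support ratio: 9.0

Potential support ratio = 2,885.8 / 321.3 = 9.0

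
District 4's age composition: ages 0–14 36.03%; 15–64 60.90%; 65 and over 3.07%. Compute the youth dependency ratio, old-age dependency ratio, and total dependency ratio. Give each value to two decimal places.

Youth dependency ratio = 36.03 / 60.90 × 100 = 59.16
Old-age dependency ratio = 3.07 / 60.90 × 100 = 5.04
Total dependency ratio = (36.03 + 3.07) / 60.90 × 100 = 39.10 / 60.90 × 100 = 64.20

Youth dependency ratio: 59.16
Old-age dependency ratio: 5.04
Total dependency ratio: 64.20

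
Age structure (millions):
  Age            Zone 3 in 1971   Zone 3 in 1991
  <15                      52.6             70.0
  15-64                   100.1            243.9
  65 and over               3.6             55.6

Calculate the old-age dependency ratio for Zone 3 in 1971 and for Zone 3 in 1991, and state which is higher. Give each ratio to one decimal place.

Zone 3 in 1971: 3.6
Zone 3 in 1991: 22.8
Higher: Zone 3 in 1991

Zone 3 in 1971: 3.6 / 100.1 × 100 = 3.6
Zone 3 in 1991: 55.6 / 243.9 × 100 = 22.8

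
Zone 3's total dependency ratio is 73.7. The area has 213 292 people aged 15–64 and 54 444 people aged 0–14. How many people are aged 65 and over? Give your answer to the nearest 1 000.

Aged 65 and over: 103 000

Total dependency ratio = (youth + elderly) / working-age × 100
73.7 = (54 444 + E) / 213 292 × 100
⇒ 103 000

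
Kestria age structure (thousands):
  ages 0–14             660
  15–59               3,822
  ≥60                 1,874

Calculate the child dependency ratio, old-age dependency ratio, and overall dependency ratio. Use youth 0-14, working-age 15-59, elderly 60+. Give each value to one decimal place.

Youth dependency ratio: 17.3
Old-age dependency ratio: 49.0
Total dependency ratio: 66.3

Youth dependency ratio = 660 / 3,822 × 100 = 17.3
Old-age dependency ratio = 1,874 / 3,822 × 100 = 49.0
Total dependency ratio = (660 + 1,874) / 3,822 × 100 = 2,534 / 3,822 × 100 = 66.3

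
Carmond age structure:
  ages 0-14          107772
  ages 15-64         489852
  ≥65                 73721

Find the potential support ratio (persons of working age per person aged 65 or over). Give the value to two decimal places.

Potential support ratio = 489852 / 73721 = 6.64

Potential support ratio: 6.64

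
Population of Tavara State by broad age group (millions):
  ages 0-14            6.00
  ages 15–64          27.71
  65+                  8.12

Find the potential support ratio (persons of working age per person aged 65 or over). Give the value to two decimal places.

Potential support ratio: 3.41

Potential support ratio = 27.71 / 8.12 = 3.41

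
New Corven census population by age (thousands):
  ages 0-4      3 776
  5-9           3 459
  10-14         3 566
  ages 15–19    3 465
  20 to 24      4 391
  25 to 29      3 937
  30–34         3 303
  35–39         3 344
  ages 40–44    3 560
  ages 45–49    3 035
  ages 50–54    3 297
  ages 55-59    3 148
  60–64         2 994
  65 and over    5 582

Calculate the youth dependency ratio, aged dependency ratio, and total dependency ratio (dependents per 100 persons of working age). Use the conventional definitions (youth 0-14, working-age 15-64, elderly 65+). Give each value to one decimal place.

0–14: 3 776 + 3 459 + 3 566 = 10 801
15–64: 3 465 + 4 391 + 3 937 + 3 303 + 3 344 + 3 560 + 3 035 + 3 297 + 3 148 + 2 994 = 34 474
65+: 5 582
Youth dependency ratio = 10 801 / 34 474 × 100 = 31.3
Old-age dependency ratio = 5 582 / 34 474 × 100 = 16.2
Total dependency ratio = (10 801 + 5 582) / 34 474 × 100 = 16 383 / 34 474 × 100 = 47.5

Youth dependency ratio: 31.3
Old-age dependency ratio: 16.2
Total dependency ratio: 47.5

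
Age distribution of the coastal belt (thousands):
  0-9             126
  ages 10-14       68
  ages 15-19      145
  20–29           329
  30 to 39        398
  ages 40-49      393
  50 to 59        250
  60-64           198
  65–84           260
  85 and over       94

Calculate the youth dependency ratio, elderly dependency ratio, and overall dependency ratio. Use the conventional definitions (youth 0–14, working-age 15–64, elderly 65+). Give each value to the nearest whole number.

0–14: 126 + 68 = 194
15–64: 145 + 329 + 398 + 393 + 250 + 198 = 1 713
65+: 260 + 94 = 354
Youth dependency ratio = 194 / 1 713 × 100 = 11
Old-age dependency ratio = 354 / 1 713 × 100 = 21
Total dependency ratio = (194 + 354) / 1 713 × 100 = 548 / 1 713 × 100 = 32

Youth dependency ratio: 11
Old-age dependency ratio: 21
Total dependency ratio: 32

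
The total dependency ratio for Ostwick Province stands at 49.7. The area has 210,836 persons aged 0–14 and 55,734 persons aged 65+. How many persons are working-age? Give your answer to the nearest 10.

Total dependency ratio = (youth + elderly) / working-age × 100
49.7 = (210,836 + 55,734) / W × 100
⇒ 536,360

Working-age: 536,360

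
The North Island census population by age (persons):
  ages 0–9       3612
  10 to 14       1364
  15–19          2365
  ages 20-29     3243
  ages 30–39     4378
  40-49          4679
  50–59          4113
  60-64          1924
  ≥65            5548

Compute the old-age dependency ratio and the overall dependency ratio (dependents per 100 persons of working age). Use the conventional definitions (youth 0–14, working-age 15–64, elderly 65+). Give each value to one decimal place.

Old-age dependency ratio: 26.8
Total dependency ratio: 50.8

0–14: 3612 + 1364 = 4976
15–64: 2365 + 3243 + 4378 + 4679 + 4113 + 1924 = 20702
65+: 5548
Old-age dependency ratio = 5548 / 20702 × 100 = 26.8
Total dependency ratio = (4976 + 5548) / 20702 × 100 = 10524 / 20702 × 100 = 50.8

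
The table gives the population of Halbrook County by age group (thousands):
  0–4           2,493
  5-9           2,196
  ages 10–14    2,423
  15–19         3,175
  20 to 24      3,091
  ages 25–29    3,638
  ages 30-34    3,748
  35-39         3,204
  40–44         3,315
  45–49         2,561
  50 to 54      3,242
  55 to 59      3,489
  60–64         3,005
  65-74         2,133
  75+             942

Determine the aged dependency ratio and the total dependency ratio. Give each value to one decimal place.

0–14: 2,493 + 2,196 + 2,423 = 7,112
15–64: 3,175 + 3,091 + 3,638 + 3,748 + 3,204 + 3,315 + 2,561 + 3,242 + 3,489 + 3,005 = 32,468
65+: 2,133 + 942 = 3,075
Old-age dependency ratio = 3,075 / 32,468 × 100 = 9.5
Total dependency ratio = (7,112 + 3,075) / 32,468 × 100 = 10,187 / 32,468 × 100 = 31.4

Old-age dependency ratio: 9.5
Total dependency ratio: 31.4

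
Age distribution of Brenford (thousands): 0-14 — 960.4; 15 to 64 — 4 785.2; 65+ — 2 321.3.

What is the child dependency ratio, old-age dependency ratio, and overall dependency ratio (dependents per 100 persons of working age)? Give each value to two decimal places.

Youth dependency ratio: 20.07
Old-age dependency ratio: 48.51
Total dependency ratio: 68.58

Youth dependency ratio = 960.4 / 4 785.2 × 100 = 20.07
Old-age dependency ratio = 2 321.3 / 4 785.2 × 100 = 48.51
Total dependency ratio = (960.4 + 2 321.3) / 4 785.2 × 100 = 3 281.7 / 4 785.2 × 100 = 68.58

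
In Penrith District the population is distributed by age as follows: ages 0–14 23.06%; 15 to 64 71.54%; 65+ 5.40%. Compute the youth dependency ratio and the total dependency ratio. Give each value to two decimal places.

Youth dependency ratio: 32.23
Total dependency ratio: 39.78

Youth dependency ratio = 23.06 / 71.54 × 100 = 32.23
Total dependency ratio = (23.06 + 5.40) / 71.54 × 100 = 28.46 / 71.54 × 100 = 39.78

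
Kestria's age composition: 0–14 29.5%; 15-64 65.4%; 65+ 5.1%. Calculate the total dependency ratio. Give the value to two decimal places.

Total dependency ratio = (29.5 + 5.1) / 65.4 × 100 = 34.6 / 65.4 × 100 = 52.91

Total dependency ratio: 52.91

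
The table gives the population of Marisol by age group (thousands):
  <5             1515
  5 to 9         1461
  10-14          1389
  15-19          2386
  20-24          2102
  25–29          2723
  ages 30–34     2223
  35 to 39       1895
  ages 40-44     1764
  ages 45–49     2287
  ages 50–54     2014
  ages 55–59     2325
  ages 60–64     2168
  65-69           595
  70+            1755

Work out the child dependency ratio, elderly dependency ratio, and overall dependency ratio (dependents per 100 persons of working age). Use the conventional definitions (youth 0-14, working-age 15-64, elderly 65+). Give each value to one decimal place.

Youth dependency ratio: 19.9
Old-age dependency ratio: 10.7
Total dependency ratio: 30.7

0–14: 1515 + 1461 + 1389 = 4365
15–64: 2386 + 2102 + 2723 + 2223 + 1895 + 1764 + 2287 + 2014 + 2325 + 2168 = 21887
65+: 595 + 1755 = 2350
Youth dependency ratio = 4365 / 21887 × 100 = 19.9
Old-age dependency ratio = 2350 / 21887 × 100 = 10.7
Total dependency ratio = (4365 + 2350) / 21887 × 100 = 6715 / 21887 × 100 = 30.7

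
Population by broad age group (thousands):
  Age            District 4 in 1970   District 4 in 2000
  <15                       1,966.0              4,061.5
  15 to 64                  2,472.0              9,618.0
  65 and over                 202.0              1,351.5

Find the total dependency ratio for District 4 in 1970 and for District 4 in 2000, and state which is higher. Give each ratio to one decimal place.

District 4 in 1970: (1,966.0 + 202.0) / 2,472.0 × 100 = 2,168.0 / 2,472.0 × 100 = 87.7
District 4 in 2000: (4,061.5 + 1,351.5) / 9,618.0 × 100 = 5,413.0 / 9,618.0 × 100 = 56.3

District 4 in 1970: 87.7
District 4 in 2000: 56.3
Higher: District 4 in 1970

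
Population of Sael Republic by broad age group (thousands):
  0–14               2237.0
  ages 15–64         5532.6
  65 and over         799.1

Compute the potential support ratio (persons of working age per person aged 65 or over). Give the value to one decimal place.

Potential support ratio: 6.9

Potential support ratio = 5532.6 / 799.1 = 6.9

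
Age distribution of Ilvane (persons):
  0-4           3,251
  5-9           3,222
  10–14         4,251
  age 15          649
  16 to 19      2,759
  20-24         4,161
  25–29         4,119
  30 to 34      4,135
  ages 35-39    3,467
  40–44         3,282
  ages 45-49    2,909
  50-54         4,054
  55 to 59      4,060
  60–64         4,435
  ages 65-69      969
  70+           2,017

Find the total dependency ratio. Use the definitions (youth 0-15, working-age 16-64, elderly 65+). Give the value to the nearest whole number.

Total dependency ratio: 38

0–15: 3,251 + 3,222 + 4,251 + 649 = 11,373
16–64: 2,759 + 4,161 + 4,119 + 4,135 + 3,467 + 3,282 + 2,909 + 4,054 + 4,060 + 4,435 = 37,381
65+: 969 + 2,017 = 2,986
Total dependency ratio = (11,373 + 2,986) / 37,381 × 100 = 14,359 / 37,381 × 100 = 38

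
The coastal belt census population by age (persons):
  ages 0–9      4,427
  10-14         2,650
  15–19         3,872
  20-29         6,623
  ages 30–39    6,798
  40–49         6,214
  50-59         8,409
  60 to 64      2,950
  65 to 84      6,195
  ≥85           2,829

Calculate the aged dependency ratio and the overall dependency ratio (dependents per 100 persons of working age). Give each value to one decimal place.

0–14: 4,427 + 2,650 = 7,077
15–64: 3,872 + 6,623 + 6,798 + 6,214 + 8,409 + 2,950 = 34,866
65+: 6,195 + 2,829 = 9,024
Old-age dependency ratio = 9,024 / 34,866 × 100 = 25.9
Total dependency ratio = (7,077 + 9,024) / 34,866 × 100 = 16,101 / 34,866 × 100 = 46.2

Old-age dependency ratio: 25.9
Total dependency ratio: 46.2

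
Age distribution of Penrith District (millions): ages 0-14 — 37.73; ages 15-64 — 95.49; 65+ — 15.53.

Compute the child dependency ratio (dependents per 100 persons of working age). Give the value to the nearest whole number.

Youth dependency ratio: 40

Youth dependency ratio = 37.73 / 95.49 × 100 = 40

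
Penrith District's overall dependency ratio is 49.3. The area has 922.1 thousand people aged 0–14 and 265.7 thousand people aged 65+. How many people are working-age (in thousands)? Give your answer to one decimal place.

Total dependency ratio = (youth + elderly) / working-age × 100
49.3 = (922.1 + 265.7) / W × 100
⇒ 2 409.3

Working-age: 2 409.3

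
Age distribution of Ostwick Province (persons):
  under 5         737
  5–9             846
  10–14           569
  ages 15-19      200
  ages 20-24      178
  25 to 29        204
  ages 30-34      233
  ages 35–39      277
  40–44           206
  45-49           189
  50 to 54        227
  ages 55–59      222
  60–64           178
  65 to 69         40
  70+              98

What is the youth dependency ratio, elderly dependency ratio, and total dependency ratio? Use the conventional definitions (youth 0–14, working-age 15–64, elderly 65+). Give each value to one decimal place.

Youth dependency ratio: 101.8
Old-age dependency ratio: 6.5
Total dependency ratio: 108.3

0–14: 737 + 846 + 569 = 2 152
15–64: 200 + 178 + 204 + 233 + 277 + 206 + 189 + 227 + 222 + 178 = 2 114
65+: 40 + 98 = 138
Youth dependency ratio = 2 152 / 2 114 × 100 = 101.8
Old-age dependency ratio = 138 / 2 114 × 100 = 6.5
Total dependency ratio = (2 152 + 138) / 2 114 × 100 = 2 290 / 2 114 × 100 = 108.3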